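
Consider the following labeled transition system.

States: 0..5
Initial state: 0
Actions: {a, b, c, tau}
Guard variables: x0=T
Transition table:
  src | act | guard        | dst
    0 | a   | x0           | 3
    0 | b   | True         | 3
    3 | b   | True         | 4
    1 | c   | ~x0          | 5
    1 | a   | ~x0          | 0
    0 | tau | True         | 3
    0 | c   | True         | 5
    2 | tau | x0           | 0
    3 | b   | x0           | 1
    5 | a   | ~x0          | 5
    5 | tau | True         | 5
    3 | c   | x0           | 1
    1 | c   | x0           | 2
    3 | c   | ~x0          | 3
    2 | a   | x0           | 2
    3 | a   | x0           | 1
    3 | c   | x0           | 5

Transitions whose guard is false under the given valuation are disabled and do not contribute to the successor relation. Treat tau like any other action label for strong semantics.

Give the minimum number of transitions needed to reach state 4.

Breadth-first toward 4:
  Layer 0: {0}
  Layer 1: {3,5}
  Layer 2: {1,4}
first hit 4 at d=2 via a·b

Answer: 2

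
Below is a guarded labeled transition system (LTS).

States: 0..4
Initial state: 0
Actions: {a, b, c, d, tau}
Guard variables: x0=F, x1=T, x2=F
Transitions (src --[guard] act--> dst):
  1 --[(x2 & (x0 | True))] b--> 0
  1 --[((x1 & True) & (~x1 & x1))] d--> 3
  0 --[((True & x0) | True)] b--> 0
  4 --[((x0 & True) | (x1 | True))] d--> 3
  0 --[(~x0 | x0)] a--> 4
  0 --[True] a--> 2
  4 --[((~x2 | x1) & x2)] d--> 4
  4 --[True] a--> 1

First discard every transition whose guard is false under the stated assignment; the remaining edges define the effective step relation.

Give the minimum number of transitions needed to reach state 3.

BFS to 3:
  Layer 0: {0}
  Layer 1: {2,4}
  Layer 2: {1,3}
3 enters at depth 2; path a·d

Answer: 2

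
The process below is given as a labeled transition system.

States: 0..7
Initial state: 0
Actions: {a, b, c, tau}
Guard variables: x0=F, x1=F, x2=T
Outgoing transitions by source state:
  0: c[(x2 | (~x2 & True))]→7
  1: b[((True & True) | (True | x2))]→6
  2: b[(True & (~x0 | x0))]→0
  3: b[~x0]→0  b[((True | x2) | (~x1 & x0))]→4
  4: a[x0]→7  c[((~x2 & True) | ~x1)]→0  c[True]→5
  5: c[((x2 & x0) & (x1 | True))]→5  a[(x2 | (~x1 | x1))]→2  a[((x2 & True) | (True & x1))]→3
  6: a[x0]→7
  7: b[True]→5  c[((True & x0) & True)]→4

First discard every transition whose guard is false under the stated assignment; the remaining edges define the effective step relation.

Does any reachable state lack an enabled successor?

R = {0,2,3,4,5,7}
  0: c→7  [deg 1]
  2: b→0  [deg 1]
  3: b→0  b→4  [deg 2]
  4: c→0  c→5  [deg 2]
  5: a→2  a→3  [deg 2]
  7: b→5  [deg 1]

Answer: DEADLOCK-FREE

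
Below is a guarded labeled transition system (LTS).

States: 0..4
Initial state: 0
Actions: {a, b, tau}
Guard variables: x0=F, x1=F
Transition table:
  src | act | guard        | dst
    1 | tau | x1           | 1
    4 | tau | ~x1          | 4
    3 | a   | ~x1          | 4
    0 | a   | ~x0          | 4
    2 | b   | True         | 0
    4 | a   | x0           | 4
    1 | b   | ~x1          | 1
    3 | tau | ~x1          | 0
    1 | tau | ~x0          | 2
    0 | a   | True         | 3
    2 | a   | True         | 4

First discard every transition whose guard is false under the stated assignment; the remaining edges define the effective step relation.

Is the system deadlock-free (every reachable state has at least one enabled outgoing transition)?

Reach set: {0,3,4}
  0: a→3  a→4  [deg 2]
  3: a→4  tau→0  [deg 2]
  4: tau→4  [deg 1]

Answer: DEADLOCK-FREE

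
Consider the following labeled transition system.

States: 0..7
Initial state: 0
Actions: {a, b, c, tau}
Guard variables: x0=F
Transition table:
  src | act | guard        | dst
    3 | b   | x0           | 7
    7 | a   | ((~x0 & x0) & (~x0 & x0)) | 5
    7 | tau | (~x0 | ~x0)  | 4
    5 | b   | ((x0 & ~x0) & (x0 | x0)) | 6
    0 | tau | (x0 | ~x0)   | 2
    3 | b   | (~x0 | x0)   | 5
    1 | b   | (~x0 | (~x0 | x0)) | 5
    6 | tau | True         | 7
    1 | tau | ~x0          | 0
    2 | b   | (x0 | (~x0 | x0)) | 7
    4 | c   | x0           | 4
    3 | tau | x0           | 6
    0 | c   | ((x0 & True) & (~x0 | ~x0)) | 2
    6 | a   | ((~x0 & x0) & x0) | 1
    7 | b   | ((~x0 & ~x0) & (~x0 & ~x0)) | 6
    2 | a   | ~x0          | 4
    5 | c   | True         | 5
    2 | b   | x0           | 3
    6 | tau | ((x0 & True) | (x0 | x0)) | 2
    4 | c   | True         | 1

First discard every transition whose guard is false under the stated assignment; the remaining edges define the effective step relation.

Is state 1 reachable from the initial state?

After dropping false guards: 11 live edges.
L0 = {0}
L1 = {2}  total {0,2}
L2 = {4,7}  total {0,2,4,7}
L3 = {1,6}  total {0,1,2,4,6,7}
L4 = {5}  total {0,1,2,4,5,6,7}
Reach set: {0,1,2,4,5,6,7}
trace reaching 1: tau·a·c

Answer: REACHABLE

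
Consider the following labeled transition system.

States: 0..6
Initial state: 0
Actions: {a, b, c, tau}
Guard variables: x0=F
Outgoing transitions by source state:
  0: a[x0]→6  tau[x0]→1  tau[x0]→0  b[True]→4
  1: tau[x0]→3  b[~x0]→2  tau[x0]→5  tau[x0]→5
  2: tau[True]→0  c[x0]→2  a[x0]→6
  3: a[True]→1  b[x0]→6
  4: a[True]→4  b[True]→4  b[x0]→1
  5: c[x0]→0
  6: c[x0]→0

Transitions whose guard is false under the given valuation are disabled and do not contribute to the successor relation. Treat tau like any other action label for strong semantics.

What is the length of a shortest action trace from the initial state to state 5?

Answer: UNREACHABLE

Trace:
BFS to 5:
  depth 0: {0}
  depth 1: {4}
5 never appears.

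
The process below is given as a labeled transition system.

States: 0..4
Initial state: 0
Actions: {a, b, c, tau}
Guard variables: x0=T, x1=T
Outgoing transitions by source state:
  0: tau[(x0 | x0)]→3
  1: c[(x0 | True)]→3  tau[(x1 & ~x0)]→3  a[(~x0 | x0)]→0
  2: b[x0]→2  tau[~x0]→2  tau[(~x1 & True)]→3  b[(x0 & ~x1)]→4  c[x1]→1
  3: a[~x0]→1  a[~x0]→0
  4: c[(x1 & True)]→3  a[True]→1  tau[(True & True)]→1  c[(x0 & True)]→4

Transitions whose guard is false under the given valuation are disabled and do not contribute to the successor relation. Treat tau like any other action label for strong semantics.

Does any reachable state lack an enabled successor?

Reach set: {0,3}
  0: tau→3  [1 exit(s)]
  3: ∅  [no exit]
Path to 3: tau

Answer: DEADLOCK at state 3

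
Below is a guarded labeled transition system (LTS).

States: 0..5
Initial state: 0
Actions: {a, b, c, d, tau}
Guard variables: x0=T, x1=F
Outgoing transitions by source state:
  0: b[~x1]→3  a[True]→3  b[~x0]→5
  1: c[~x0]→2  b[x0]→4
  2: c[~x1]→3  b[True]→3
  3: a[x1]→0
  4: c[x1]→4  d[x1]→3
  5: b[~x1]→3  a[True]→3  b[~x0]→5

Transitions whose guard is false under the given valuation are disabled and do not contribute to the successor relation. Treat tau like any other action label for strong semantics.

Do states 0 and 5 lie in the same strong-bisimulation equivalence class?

Refine partition for ~:
  P[0] = {{0,1,2,3,4,5}}
  P[1] = {{0,5},{1},{2},{3,4}}
Fixed point at round 2; 4 class(es).
class of 0: {0,5}; class of 5: {0,5}

Answer: BISIMILAR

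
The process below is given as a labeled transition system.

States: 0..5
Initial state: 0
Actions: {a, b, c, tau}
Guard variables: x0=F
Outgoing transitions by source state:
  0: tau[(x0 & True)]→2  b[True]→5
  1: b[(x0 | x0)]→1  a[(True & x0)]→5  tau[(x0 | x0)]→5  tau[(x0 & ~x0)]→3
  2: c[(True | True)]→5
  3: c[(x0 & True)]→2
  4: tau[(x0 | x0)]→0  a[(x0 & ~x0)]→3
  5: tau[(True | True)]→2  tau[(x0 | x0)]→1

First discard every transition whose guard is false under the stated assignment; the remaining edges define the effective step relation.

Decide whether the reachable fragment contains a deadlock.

R = {0,2,5}
  0: b→5  [deg 1]
  2: c→5  [deg 1]
  5: tau→2  [deg 1]

Answer: DEADLOCK-FREE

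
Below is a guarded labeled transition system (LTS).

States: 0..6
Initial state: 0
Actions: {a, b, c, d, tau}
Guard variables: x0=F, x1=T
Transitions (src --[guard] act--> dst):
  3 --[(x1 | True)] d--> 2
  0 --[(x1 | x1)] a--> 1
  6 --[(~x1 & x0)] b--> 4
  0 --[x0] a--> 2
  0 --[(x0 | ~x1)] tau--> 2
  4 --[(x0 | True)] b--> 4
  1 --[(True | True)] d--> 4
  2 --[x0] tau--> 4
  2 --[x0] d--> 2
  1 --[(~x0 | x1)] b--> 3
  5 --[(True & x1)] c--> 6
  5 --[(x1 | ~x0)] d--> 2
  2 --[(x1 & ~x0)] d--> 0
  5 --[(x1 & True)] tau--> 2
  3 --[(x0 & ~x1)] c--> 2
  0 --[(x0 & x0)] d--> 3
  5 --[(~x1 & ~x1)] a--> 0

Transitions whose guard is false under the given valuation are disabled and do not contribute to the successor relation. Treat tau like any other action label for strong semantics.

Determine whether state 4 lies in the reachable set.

Answer: REACHABLE

Trace:
After dropping false guards: 9 live edges.
Layer 0: {0}
Layer 1: {1}  now seen {0,1}
Layer 2: {3,4}  now seen {0,1,3,4}
Layer 3: {2}  now seen {0,1,2,3,4}
Reachable = {0,1,2,3,4}
witness 4: a·d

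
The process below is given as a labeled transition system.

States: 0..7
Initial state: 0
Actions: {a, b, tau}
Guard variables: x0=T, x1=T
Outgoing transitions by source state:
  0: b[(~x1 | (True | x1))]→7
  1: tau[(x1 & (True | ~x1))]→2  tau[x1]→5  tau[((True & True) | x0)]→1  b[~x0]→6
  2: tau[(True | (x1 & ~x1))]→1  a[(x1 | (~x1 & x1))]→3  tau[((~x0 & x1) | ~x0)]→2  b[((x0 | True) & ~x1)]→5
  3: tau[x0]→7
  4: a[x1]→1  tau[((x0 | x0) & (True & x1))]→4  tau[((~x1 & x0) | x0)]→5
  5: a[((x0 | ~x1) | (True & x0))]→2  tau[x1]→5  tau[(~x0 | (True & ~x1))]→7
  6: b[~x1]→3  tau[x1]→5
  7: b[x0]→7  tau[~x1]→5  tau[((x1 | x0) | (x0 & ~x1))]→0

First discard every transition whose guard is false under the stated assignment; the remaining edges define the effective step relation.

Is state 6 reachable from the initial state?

Answer: UNREACHABLE

Trace:
15 transition(s) survive guard evaluation.
Layer 0: {0}
Layer 1: {7}  total {0,7}
Reachable = {0,7}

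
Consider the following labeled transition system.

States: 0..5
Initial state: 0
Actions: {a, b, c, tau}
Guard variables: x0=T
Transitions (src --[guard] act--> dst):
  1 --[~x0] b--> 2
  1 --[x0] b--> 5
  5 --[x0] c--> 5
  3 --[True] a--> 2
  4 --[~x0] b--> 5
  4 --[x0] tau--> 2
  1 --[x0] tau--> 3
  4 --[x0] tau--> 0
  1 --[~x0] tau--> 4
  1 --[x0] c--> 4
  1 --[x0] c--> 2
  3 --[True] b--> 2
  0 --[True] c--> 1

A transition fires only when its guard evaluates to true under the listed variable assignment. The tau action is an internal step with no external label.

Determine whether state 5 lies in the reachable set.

After dropping false guards: 10 live edges.
L0 = {0}
L1 = {1}  total {0,1}
L2 = {2,3,4,5}  total {0,1,2,3,4,5}
Reach set: {0,1,2,3,4,5}
witness 5: c·b

Answer: REACHABLE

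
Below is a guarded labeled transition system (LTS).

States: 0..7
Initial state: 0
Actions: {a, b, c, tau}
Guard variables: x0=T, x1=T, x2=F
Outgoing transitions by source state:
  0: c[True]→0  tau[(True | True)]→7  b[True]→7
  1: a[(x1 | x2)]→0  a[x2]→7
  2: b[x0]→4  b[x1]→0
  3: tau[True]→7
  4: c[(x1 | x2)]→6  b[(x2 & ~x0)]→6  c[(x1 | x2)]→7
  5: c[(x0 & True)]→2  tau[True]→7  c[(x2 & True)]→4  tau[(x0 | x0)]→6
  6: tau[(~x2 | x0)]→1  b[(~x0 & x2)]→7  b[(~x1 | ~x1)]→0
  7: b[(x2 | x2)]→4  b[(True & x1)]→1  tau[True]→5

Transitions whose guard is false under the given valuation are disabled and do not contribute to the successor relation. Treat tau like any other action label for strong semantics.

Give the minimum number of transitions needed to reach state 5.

BFS to 5:
  Layer 0: {0}
  Layer 1: {7}
  Layer 2: {1,5}
first hit 5 at d=2 via b·tau

Answer: 2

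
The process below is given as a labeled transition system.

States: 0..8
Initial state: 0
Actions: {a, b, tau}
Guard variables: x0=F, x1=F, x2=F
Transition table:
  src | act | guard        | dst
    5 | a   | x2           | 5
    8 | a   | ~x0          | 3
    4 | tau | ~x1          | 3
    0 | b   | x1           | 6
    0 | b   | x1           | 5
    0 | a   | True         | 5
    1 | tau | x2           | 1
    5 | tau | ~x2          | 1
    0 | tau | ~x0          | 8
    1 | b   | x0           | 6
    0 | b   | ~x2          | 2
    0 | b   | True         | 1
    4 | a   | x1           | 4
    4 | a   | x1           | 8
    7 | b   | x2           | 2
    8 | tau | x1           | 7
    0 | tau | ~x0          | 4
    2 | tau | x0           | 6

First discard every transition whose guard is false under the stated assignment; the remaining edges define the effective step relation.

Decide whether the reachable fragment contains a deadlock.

R = {0,1,2,3,4,5,8}
  0: a→5  b→1  b→2  tau→4  tau→8  [deg 5]
  1: ∅  [deadlock]
  2: ∅  [deadlock]
  3: ∅  [deadlock]
  4: tau→3  [deg 1]
  5: tau→1  [deg 1]
  8: a→3  [deg 1]
trace reaching 1: b

Answer: DEADLOCK at state 1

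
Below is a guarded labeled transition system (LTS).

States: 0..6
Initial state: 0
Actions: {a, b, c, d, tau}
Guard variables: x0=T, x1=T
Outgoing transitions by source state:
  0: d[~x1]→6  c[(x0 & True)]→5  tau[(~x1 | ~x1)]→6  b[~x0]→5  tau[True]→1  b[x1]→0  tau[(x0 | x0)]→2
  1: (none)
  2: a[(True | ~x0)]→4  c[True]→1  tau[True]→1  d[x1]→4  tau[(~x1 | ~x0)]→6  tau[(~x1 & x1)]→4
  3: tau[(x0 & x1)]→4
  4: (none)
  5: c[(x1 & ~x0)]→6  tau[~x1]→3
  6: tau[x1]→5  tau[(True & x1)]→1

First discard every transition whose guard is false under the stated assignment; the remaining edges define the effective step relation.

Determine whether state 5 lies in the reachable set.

Answer: REACHABLE

Analysis:
11 transition(s) survive guard evaluation.
Layer 0: {0}
Layer 1: {1,2,5}  total {0,1,2,5}
Layer 2: {4}  total {0,1,2,4,5}
Reachable = {0,1,2,4,5}
trace reaching 5: c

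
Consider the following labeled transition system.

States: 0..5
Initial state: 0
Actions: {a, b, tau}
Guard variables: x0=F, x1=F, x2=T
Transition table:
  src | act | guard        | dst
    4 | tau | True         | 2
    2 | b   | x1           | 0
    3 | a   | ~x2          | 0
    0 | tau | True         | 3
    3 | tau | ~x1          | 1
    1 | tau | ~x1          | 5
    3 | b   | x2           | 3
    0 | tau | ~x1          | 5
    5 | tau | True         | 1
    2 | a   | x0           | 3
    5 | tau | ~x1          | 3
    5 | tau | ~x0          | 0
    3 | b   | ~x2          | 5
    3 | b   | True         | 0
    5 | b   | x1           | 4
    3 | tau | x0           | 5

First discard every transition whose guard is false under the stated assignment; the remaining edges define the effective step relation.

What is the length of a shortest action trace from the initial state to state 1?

Answer: 2

Analysis:
Layered search for 1:
  Layer 0: {0}
  Layer 1: {3,5}
  Layer 2: {1}
1 enters at depth 2; path tau·tau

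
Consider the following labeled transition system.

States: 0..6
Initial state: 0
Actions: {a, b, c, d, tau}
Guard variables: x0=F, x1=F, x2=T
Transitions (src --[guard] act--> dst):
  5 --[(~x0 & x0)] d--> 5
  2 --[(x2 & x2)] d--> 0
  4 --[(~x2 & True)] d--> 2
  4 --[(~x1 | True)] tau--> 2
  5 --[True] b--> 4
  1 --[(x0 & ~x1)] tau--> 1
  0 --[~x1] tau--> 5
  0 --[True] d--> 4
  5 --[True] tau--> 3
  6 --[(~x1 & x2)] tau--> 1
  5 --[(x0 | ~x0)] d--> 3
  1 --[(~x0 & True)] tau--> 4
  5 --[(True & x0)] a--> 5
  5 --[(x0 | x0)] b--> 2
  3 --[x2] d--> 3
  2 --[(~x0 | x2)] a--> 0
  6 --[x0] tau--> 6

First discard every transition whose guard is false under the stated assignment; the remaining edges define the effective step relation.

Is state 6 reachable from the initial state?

Answer: UNREACHABLE

Analysis:
After dropping false guards: 11 live edges.
L0 = {0}
L1 = {4,5}  now seen {0,4,5}
L2 = {2,3}  now seen {0,2,3,4,5}
Reach set: {0,2,3,4,5}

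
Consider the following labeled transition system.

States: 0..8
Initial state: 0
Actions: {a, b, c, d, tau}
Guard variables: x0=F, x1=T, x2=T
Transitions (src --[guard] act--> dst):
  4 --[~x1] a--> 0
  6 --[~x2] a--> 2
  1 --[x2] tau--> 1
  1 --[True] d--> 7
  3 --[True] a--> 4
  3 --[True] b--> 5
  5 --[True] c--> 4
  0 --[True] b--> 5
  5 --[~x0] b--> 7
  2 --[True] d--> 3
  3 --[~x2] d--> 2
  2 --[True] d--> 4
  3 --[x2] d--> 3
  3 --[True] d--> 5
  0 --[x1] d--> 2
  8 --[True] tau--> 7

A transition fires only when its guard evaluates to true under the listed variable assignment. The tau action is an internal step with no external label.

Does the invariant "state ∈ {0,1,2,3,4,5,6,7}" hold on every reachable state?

Answer: INVARIANT HOLDS

Working:
Allowed set {0,1,2,3,4,5,6,7}
Reachable = {0,2,3,4,5,7}
  0: ✓
  2: ✓
  3: ✓
  4: ✓
  5: ✓
  7: ✓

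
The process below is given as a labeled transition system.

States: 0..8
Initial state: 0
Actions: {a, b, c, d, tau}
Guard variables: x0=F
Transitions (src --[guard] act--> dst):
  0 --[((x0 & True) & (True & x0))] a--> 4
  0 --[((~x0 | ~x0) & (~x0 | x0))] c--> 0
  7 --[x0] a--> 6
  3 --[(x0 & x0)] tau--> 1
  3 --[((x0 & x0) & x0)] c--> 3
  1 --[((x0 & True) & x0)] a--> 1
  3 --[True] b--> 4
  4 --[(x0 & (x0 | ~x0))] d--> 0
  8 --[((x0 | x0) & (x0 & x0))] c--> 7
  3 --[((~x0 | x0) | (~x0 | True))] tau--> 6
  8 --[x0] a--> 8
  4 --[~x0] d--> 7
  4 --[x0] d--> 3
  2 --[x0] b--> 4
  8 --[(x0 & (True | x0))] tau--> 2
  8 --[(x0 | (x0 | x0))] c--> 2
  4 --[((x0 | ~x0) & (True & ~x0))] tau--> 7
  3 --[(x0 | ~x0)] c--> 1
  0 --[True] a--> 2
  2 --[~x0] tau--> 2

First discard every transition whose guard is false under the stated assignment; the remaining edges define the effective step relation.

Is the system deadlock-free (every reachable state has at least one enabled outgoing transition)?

Reachable = {0,2}
  0: a→2  c→0  [2 out]
  2: tau→2  [1 out]

Answer: DEADLOCK-FREE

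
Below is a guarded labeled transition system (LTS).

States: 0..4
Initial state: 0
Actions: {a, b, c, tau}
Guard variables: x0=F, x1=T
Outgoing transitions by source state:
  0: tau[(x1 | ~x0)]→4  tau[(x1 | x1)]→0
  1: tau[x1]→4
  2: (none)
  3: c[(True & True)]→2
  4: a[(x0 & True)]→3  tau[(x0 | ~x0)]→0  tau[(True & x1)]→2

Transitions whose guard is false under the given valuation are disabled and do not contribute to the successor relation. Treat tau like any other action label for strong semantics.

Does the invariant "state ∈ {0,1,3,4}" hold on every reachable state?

Answer: INVARIANT VIOLATED at state 2

Trace:
Inv-set: {0,1,3,4}
Reach set: {0,2,4}
  0: ok
  2: VIOLATES
  4: ok
reach 2 via tau·tau — violates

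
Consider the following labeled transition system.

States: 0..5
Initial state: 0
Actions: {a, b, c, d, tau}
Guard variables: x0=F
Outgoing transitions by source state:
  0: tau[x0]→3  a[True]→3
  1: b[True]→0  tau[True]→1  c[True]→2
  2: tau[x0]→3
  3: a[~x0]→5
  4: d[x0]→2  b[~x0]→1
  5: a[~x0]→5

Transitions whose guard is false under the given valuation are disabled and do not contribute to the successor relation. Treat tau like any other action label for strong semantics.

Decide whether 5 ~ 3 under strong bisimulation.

Answer: BISIMILAR

Analysis:
Bisimulation quotient by refinement:
  π0 = {{0,1,2,3,4,5}}
  π1 = {{0,3,5},{1},{2},{4}}
4 equivalence class(es) (converged in 2)
class of 5: {0,3,5}; class of 3: {0,3,5}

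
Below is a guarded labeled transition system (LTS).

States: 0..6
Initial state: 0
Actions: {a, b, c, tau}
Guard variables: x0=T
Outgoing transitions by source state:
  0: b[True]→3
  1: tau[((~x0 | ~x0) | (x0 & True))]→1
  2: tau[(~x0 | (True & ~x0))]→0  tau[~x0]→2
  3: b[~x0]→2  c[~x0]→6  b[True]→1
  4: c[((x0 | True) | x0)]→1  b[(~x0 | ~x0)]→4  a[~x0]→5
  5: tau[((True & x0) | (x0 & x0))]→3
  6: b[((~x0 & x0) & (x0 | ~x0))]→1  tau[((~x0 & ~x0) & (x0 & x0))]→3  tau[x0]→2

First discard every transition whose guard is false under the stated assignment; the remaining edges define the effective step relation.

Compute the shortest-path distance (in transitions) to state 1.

Breadth-first toward 1:
  Layer 0: {0}
  Layer 1: {3}
  Layer 2: {1}
first hit 1 at d=2 via b·b

Answer: 2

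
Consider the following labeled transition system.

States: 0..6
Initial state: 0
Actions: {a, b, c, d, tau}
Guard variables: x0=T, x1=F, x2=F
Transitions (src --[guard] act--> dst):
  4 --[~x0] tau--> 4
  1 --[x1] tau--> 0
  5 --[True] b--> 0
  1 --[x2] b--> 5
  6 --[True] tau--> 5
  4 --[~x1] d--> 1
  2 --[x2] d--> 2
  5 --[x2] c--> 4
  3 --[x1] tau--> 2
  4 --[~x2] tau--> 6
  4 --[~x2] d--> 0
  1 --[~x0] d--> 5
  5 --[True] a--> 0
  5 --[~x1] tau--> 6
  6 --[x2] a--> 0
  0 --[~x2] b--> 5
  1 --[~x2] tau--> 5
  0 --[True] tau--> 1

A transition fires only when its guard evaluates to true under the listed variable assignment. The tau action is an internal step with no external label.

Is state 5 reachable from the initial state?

Guard filter leaves 10 enabled edge(s).
Layer 0: {0}
Layer 1: {1,5}  now seen {0,1,5}
Layer 2: {6}  now seen {0,1,5,6}
R = {0,1,5,6}
witness 5: b

Answer: REACHABLE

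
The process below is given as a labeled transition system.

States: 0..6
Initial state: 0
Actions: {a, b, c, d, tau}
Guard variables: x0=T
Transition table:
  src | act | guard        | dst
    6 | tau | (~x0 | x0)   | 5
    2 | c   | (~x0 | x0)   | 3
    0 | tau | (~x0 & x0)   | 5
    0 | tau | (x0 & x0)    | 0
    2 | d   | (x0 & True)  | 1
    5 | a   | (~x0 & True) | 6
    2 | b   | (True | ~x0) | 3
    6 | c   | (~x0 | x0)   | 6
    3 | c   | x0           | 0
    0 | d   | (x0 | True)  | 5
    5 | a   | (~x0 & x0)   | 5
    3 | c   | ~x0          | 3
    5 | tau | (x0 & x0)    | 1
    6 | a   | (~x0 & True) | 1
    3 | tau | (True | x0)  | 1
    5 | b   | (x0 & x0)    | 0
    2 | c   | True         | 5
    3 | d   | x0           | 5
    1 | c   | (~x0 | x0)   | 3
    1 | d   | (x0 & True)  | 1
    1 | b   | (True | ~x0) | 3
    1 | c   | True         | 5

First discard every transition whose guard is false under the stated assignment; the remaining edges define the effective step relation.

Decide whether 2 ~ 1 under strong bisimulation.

Compute ~ classes (split until stable):
  round 0: {{0,1,2,3,4,5,6}}
  round 1: {{0},{1,2},{3},{4},{5},{6}}
stable after 2 split(s): 6 block(s)
[2]={1,2}  [1]={1,2}

Answer: BISIMILAR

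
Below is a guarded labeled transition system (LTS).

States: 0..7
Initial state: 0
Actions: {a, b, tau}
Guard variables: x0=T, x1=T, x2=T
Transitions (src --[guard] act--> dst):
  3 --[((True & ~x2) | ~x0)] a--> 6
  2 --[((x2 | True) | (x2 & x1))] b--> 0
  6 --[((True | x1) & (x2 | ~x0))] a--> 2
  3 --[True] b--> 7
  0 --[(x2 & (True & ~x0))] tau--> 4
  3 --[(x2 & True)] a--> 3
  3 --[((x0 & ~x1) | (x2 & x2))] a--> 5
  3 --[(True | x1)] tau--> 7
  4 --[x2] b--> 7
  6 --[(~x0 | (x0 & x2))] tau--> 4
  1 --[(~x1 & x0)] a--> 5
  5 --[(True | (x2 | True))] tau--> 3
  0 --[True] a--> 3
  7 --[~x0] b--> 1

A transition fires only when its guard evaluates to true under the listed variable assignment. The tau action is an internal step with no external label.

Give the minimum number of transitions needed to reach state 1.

Answer: UNREACHABLE

Working:
BFS to 1:
  depth 0: {0}
  depth 1: {3}
  depth 2: {5,7}
1 never appears.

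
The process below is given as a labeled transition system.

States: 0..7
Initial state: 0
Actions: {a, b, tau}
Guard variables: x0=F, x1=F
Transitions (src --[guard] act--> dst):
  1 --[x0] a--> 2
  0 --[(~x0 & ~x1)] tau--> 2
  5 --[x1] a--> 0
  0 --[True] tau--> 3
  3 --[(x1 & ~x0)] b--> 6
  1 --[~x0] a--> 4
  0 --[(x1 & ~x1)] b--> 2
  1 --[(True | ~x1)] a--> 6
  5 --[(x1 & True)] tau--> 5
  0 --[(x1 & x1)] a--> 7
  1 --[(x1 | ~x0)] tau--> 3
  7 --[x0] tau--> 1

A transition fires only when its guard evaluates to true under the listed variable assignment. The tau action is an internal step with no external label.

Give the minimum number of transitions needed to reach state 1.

Answer: UNREACHABLE

Working:
BFS to 1:
  depth 0: {0}
  depth 1: {2,3}
1 never appears.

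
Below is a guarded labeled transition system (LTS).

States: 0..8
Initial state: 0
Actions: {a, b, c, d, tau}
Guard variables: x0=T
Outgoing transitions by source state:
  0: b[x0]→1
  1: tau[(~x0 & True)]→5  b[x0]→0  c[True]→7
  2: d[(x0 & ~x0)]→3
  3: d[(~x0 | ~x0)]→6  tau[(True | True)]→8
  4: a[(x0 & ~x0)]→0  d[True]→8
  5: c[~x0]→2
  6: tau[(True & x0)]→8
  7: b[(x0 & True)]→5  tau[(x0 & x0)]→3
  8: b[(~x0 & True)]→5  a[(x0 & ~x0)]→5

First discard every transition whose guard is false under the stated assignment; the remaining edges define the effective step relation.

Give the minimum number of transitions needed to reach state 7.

BFS to 7:
  depth 0: {0}
  depth 1: {1}
  depth 2: {7}
depth(7)=2, e.g. b·c

Answer: 2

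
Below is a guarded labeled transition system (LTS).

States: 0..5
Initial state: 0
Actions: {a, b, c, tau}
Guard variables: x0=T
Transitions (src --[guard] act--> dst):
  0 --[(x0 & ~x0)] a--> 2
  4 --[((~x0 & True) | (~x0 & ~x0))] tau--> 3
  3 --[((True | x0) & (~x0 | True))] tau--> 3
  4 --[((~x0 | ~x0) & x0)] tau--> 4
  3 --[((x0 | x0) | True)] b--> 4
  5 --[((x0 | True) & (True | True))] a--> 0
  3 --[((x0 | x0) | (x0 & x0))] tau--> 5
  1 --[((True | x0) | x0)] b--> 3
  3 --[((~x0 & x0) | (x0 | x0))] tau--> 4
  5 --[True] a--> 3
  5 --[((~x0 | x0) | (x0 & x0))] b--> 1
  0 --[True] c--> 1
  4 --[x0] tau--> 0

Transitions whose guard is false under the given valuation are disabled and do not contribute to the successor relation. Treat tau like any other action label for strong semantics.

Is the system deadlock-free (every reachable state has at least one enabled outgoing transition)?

Reach set: {0,1,3,4,5}
  0: c→1  [1 exit(s)]
  1: b→3  [1 exit(s)]
  3: b→4  tau→3  tau→4  tau→5  [4 exit(s)]
  4: tau→0  [1 exit(s)]
  5: a→0  a→3  b→1  [3 exit(s)]

Answer: DEADLOCK-FREE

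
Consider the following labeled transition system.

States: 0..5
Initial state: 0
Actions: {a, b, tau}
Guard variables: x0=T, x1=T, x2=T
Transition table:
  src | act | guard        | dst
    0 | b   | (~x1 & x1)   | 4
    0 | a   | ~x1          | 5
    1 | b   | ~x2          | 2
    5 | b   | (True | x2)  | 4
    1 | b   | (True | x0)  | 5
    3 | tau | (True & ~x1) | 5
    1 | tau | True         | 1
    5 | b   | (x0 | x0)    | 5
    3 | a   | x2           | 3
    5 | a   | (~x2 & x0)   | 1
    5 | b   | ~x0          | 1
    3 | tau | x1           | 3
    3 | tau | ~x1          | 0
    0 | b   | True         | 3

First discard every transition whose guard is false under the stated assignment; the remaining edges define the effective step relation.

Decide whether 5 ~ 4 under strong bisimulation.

Answer: NOT BISIMILAR

Trace:
Compute ~ classes (split until stable):
  P[0] = {{0,1,2,3,4,5}}
  P[1] = {{0,5},{1},{2,4},{3}}
  P[2] = {{0},{1},{2,4},{3},{5}}
Fixed point at round 3; 5 class(es).
class of 5: {5}; class of 4: {2,4}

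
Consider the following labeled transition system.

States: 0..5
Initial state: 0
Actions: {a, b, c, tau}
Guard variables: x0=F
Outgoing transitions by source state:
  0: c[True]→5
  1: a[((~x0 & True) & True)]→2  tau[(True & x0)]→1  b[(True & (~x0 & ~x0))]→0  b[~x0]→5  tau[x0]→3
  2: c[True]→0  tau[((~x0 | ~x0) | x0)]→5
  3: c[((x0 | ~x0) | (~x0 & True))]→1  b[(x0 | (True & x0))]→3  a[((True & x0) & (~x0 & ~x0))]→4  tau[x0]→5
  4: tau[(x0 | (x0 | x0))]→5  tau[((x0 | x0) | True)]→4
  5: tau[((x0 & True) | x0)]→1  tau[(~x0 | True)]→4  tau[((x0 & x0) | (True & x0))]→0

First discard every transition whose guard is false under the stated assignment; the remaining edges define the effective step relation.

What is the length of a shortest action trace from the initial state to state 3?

Breadth-first toward 3:
  Layer 0: {0}
  Layer 1: {5}
  Layer 2: {4}
3 never appears.

Answer: UNREACHABLE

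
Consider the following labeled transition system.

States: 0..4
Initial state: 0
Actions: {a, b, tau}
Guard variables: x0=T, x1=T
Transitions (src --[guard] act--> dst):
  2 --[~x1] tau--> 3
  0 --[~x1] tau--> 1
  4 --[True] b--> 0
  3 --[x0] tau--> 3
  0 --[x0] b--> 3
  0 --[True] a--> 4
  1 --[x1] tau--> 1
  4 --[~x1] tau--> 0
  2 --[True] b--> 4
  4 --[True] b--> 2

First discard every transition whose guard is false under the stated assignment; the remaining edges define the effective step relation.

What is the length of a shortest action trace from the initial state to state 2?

Breadth-first toward 2:
  depth 0: {0}
  depth 1: {3,4}
  depth 2: {2}
depth(2)=2, e.g. a·b

Answer: 2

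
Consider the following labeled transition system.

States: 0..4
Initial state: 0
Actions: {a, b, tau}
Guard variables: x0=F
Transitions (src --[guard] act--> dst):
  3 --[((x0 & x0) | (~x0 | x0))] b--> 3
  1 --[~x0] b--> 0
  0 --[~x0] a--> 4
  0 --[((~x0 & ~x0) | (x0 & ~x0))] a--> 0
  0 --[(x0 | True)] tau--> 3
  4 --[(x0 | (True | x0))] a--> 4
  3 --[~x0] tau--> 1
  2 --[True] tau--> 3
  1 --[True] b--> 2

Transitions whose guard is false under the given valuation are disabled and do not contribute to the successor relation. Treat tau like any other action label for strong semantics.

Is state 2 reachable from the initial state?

Answer: REACHABLE

Working:
After dropping false guards: 9 live edges.
Layer 0: {0}
Layer 1: {3,4}  now seen {0,3,4}
Layer 2: {1}  now seen {0,1,3,4}
Layer 3: {2}  now seen {0,1,2,3,4}
Reachable = {0,1,2,3,4}
witness 2: tau·tau·b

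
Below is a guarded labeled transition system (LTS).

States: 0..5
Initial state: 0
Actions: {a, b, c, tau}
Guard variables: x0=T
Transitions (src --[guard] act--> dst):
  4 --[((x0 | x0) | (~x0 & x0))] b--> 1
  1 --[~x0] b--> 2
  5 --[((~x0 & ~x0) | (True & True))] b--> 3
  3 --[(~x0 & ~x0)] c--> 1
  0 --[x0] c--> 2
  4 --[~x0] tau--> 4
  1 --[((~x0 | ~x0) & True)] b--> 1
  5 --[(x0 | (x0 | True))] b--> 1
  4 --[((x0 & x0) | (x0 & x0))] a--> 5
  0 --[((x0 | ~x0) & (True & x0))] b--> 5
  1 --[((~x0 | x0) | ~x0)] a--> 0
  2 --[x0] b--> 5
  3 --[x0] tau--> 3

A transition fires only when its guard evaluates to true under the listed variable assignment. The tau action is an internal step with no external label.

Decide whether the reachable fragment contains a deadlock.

Answer: DEADLOCK-FREE

Working:
R = {0,1,2,3,5}
  0: b→5  c→2  [2 exit(s)]
  1: a→0  [1 exit(s)]
  2: b→5  [1 exit(s)]
  3: tau→3  [1 exit(s)]
  5: b→1  b→3  [2 exit(s)]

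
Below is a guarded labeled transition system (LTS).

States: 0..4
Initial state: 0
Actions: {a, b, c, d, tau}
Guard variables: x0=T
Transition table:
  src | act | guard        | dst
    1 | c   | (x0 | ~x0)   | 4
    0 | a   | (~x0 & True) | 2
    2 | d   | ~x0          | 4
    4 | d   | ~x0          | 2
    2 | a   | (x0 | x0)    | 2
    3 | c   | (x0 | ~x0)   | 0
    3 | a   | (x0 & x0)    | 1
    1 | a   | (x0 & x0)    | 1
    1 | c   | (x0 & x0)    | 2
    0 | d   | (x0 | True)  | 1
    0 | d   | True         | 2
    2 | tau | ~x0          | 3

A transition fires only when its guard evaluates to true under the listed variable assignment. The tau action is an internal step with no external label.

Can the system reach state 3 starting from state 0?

Answer: UNREACHABLE

Working:
Guard filter leaves 8 enabled edge(s).
Layer 0: {0}
Layer 1: {1,2}  now seen {0,1,2}
Layer 2: {4}  now seen {0,1,2,4}
Reachable = {0,1,2,4}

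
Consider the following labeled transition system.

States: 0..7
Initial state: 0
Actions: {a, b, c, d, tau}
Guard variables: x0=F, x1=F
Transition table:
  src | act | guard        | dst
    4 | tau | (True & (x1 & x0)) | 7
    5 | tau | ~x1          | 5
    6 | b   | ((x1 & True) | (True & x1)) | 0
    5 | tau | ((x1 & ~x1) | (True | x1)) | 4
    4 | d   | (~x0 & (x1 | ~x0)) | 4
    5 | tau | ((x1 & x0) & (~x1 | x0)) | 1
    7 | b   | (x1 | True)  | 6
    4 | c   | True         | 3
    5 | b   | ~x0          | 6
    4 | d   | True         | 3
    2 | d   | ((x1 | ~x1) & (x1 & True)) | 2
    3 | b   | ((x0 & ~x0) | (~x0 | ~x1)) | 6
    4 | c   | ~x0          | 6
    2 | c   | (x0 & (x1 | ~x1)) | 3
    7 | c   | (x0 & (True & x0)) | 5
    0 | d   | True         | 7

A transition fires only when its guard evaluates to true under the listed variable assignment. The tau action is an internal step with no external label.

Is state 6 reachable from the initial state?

After dropping false guards: 10 live edges.
L0 = {0}
L1 = {7}  total {0,7}
L2 = {6}  total {0,6,7}
R = {0,6,7}
witness 6: d·b

Answer: REACHABLE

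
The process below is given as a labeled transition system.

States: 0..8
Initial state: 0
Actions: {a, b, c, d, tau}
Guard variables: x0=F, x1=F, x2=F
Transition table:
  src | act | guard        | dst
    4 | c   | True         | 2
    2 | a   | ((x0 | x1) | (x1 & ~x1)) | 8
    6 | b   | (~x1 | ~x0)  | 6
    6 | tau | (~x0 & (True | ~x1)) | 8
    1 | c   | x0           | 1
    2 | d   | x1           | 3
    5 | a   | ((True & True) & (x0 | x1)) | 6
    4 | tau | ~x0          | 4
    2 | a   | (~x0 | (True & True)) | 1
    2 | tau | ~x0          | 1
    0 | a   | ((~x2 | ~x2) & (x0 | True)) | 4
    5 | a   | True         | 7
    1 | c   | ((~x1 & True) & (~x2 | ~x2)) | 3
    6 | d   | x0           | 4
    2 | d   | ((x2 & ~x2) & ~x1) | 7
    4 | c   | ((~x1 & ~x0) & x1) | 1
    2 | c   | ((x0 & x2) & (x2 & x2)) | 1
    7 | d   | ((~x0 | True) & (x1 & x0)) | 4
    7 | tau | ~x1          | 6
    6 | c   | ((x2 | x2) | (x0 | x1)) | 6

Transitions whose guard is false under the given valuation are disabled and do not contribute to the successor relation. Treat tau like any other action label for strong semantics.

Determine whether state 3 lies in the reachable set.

After dropping false guards: 10 live edges.
Layer 0: {0}
Layer 1: {4}  cumulative {0,4}
Layer 2: {2}  cumulative {0,2,4}
Layer 3: {1}  cumulative {0,1,2,4}
Layer 4: {3}  cumulative {0,1,2,3,4}
Reach set: {0,1,2,3,4}
witness 3: a·c·a·c

Answer: REACHABLE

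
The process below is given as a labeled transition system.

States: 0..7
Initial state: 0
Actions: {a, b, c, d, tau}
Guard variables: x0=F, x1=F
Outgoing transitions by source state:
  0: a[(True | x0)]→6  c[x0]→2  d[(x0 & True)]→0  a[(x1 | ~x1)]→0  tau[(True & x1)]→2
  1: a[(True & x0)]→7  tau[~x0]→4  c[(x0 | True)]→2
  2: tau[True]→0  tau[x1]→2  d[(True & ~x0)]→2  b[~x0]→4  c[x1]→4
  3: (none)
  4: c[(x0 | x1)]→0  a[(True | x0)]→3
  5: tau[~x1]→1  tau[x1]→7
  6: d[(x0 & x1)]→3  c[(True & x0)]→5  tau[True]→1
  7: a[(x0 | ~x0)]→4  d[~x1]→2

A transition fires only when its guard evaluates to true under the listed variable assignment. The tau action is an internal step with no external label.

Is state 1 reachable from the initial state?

Answer: REACHABLE

Working:
12 transition(s) survive guard evaluation.
Layer 0: {0}
Layer 1: {6}  now seen {0,6}
Layer 2: {1}  now seen {0,1,6}
Layer 3: {2,4}  now seen {0,1,2,4,6}
Layer 4: {3}  now seen {0,1,2,3,4,6}
Reach set: {0,1,2,3,4,6}
trace reaching 1: a·tau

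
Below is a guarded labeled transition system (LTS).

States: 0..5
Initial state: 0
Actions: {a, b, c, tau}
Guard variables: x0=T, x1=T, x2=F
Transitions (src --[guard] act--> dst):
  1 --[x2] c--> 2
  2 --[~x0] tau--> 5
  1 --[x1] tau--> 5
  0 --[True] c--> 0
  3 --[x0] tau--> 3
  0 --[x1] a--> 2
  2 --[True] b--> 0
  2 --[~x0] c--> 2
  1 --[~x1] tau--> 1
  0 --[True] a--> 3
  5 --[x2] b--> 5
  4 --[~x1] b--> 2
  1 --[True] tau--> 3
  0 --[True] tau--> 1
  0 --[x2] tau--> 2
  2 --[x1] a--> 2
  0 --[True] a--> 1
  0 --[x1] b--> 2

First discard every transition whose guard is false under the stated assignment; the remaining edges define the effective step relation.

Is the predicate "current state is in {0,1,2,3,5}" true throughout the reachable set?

Allowed set {0,1,2,3,5}
Reachable = {0,1,2,3,5}
  0: safe
  1: safe
  2: safe
  3: safe
  5: safe

Answer: INVARIANT HOLDS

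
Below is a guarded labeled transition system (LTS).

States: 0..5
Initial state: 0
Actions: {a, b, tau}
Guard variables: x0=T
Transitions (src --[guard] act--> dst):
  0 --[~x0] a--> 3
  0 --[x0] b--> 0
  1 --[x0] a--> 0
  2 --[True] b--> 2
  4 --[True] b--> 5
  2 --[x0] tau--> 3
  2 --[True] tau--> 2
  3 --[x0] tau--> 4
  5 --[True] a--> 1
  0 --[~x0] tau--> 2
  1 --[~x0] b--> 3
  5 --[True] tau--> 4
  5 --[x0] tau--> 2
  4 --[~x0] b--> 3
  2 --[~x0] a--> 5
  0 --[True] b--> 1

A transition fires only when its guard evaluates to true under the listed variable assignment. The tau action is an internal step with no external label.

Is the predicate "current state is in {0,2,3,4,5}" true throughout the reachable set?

Safe = {0,2,3,4,5}
Reachable = {0,1}
  0: safe
  1: ✗ unsafe
witness against invariant: b → 1

Answer: INVARIANT VIOLATED at state 1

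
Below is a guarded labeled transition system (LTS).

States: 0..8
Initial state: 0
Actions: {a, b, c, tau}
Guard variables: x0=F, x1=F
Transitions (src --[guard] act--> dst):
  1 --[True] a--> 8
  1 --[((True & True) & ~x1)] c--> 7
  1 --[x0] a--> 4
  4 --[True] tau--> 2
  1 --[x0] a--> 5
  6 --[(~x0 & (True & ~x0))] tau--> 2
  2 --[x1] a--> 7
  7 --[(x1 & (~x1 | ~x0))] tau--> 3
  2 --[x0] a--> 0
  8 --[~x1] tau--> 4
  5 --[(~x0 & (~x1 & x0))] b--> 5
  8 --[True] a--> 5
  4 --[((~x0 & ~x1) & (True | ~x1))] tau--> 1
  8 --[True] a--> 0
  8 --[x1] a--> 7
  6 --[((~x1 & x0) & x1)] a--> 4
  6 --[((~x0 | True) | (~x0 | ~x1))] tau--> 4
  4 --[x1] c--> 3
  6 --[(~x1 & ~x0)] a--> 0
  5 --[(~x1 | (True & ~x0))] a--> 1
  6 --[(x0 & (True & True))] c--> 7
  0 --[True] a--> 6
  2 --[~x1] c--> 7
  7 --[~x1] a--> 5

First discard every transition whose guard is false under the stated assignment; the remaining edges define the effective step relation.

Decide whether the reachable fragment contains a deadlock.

Answer: DEADLOCK-FREE

Analysis:
Reachable = {0,1,2,4,5,6,7,8}
  0: a→6  [1 out]
  1: a→8  c→7  [2 out]
  2: c→7  [1 out]
  4: tau→1  tau→2  [2 out]
  5: a→1  [1 out]
  6: a→0  tau→2  tau→4  [3 out]
  7: a→5  [1 out]
  8: a→0  a→5  tau→4  [3 out]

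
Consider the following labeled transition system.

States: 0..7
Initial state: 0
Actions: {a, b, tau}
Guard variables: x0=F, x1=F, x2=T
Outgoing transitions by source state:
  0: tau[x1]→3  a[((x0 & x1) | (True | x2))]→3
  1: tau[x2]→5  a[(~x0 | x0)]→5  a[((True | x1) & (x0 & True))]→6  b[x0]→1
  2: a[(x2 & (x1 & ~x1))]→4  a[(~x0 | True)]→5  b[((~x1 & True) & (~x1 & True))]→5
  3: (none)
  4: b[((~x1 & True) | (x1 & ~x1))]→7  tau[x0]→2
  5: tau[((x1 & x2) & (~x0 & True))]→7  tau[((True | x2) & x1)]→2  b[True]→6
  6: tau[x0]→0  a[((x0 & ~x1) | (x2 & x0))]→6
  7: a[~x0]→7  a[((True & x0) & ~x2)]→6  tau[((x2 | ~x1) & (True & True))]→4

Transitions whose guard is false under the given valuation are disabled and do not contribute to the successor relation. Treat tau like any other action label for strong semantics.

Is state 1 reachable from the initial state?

Answer: UNREACHABLE

Trace:
After dropping false guards: 9 live edges.
Layer 0: {0}
Layer 1: {3}  now seen {0,3}
R = {0,3}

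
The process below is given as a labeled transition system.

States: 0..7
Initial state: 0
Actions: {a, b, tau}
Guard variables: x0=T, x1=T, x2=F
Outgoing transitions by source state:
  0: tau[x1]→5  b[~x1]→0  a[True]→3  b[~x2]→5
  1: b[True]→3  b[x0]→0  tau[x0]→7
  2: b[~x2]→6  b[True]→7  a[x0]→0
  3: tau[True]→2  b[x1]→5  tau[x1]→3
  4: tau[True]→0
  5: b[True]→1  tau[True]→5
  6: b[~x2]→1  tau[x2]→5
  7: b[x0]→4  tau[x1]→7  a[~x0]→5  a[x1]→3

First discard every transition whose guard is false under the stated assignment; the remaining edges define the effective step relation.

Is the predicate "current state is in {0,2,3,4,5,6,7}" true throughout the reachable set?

Safe = {0,2,3,4,5,6,7}
Reachable = {0,1,2,3,4,5,6,7}
  0: safe
  1: ✗ unsafe
  2: safe
  3: safe
  4: safe
  5: safe
  6: safe
  7: safe
counterexample path to 1: tau·b

Answer: INVARIANT VIOLATED at state 1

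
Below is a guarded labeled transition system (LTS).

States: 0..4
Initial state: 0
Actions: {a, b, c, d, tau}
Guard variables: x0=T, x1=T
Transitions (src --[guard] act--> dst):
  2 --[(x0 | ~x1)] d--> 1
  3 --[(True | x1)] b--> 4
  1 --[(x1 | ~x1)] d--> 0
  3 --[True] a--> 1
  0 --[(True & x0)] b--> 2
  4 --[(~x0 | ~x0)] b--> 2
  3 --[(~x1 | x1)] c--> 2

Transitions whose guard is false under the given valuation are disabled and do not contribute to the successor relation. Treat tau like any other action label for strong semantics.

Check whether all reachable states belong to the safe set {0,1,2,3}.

Answer: INVARIANT HOLDS

Working:
Allowed set {0,1,2,3}
Reach set: {0,1,2}
  0: ✓
  1: ✓
  2: ✓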